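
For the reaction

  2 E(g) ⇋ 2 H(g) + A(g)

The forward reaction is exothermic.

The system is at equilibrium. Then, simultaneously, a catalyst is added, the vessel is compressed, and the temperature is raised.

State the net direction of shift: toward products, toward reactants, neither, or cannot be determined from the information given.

left

A catalyst speeds both forward and reverse rates equally; it changes neither Q nor K — no shift from this change.
Gas moles: reactants 2, products 3 (Δn_gas = +1). Compression shifts the system toward the side with fewer moles of gas — to the left.
The forward reaction is exothermic. Raising T favours the endothermic direction — shift to the left.
Only the nonzero effect(s) matter; the net shift is to the left.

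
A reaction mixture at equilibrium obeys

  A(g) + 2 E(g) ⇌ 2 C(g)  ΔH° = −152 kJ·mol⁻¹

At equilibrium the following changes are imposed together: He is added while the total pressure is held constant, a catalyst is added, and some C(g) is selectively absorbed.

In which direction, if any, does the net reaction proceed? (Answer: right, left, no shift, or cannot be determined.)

Adding inert gas at constant total pressure expands the volume and lowers every reacting partial pressure. With Δn_gas = 2 − 3 = -1, Q moves away from K toward the side with fewer gas moles, so the system shifts toward the side with more gas moles — to the left.
A catalyst speeds both forward and reverse rates equally; it changes neither Q nor K — no shift from this change.
Removing C (g), a product, drives the reaction to the right.
The individual effects push in opposite directions; without quantitative information the net direction cannot be determined.

cannot be determined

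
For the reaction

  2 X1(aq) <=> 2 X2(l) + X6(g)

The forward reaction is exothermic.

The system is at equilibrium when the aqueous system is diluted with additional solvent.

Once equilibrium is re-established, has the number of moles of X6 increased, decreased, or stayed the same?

Dilution lowers every aqueous concentration by the same factor. Δn_aq = 0 − 2 = -2, so the system shifts toward the side with more dissolved moles — to the left.
The net shift is to the left. X6 is a product, so its amount decreases.

decreases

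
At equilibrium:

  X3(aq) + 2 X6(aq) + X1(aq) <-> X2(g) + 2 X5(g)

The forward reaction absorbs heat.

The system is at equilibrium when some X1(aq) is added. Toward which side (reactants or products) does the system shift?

Adding X1 (aq), a reactant, drives the reaction to the right.

right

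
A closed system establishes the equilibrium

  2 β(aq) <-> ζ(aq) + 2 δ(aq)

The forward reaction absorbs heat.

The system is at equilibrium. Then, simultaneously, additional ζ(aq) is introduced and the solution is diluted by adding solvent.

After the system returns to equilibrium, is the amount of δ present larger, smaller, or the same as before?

cannot be determined

Adding ζ (aq), a product, drives the reaction to the left.
Dilution lowers every aqueous concentration by the same factor. Δn_aq = 3 − 2 = +1, so the system shifts toward the side with more dissolved moles — to the right.
The two effects oppose each other, so the net shift — and hence the change in δ — cannot be determined from the given information.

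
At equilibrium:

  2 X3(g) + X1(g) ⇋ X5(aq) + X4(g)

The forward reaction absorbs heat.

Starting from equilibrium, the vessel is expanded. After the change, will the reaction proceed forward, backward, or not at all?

left

Gas moles: reactants 3, products 1 (Δn_gas = -2). Expansion shifts the system toward the side with more moles of gas — to the left.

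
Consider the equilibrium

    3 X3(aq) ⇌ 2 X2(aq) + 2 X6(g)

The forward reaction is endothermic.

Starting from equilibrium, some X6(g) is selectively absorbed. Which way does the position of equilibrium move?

Removing X6 (g), a product, drives the reaction to the right.

right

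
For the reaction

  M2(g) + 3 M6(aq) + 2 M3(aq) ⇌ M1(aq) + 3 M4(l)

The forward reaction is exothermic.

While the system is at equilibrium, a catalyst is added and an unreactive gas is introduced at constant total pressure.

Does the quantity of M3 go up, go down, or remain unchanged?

A catalyst speeds both forward and reverse rates equally; it changes neither Q nor K — no shift from this change.
Adding inert gas at constant total pressure expands the volume and lowers every reacting partial pressure. With Δn_gas = 0 − 1 = -1, Q moves away from K toward the side with fewer gas moles, so the system shifts toward the side with more gas moles — to the left.
The net shift is to the left. M3 is a reactant, so its amount increases.

increases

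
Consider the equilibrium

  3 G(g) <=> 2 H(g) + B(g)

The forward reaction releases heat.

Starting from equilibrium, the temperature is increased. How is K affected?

decreases

K depends on temperature via the van 't Hoff relation. The forward reaction is exothermic, so raising T decreases K.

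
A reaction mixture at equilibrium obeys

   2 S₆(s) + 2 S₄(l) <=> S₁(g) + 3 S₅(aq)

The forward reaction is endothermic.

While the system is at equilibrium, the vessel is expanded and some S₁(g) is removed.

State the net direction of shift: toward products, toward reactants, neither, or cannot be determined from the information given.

right

Gas moles: reactants 0, products 1 (Δn_gas = +1). Expansion shifts the system toward the side with more moles of gas — to the right.
Removing S₁ (g), a product, drives the reaction to the right.
All effects act in the same direction — net shift to the right.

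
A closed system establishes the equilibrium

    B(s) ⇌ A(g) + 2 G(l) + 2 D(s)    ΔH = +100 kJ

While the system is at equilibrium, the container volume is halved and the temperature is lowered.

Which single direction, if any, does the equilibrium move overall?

Gas moles: reactants 0, products 1 (Δn_gas = +1). Compression shifts the system toward the side with fewer moles of gas — to the left.
The forward reaction is endothermic. Lowering T favours the exothermic direction — shift to the left.
All effects act in the same direction — net shift to the left.

left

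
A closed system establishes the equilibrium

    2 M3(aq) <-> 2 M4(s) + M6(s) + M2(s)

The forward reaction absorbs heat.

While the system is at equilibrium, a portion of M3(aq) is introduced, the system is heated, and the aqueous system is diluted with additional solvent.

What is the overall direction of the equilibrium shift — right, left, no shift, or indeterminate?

cannot be determined

Adding M3 (aq), a reactant, drives the reaction to the right.
The forward reaction is endothermic. Raising T favours the endothermic direction — shift to the right.
Dilution lowers every aqueous concentration by the same factor. Δn_aq = 0 − 2 = -2, so the system shifts toward the side with more dissolved moles — to the left.
The individual effects push in opposite directions; without quantitative information the net direction cannot be determined.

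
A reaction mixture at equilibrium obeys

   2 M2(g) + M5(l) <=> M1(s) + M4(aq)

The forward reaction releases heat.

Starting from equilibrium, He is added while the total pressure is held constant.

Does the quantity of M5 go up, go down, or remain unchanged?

increases

Adding inert gas at constant total pressure expands the volume and lowers every reacting partial pressure. With Δn_gas = 0 − 2 = -2, Q moves away from K toward the side with fewer gas moles, so the system shifts toward the side with more gas moles — to the left.
The net shift is to the left. M5 is a reactant, so its amount increases.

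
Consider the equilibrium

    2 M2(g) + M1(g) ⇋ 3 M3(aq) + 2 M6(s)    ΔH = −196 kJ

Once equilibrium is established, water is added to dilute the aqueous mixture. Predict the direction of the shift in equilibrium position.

right

Dilution lowers every aqueous concentration by the same factor. Δn_aq = 3 − 0 = +3, so the system shifts toward the side with more dissolved moles — to the right.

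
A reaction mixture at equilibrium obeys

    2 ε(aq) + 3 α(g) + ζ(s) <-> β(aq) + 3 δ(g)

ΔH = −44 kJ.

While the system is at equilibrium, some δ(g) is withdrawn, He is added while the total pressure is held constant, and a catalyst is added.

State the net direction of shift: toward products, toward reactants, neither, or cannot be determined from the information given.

right

Removing δ (g), a product, drives the reaction to the right.
Adding inert gas at constant total pressure expands the volume, scaling every reacting partial pressure by the same factor. Δn_gas = 3 − 3 = 0, so Q is unchanged — no shift.
A catalyst speeds both forward and reverse rates equally; it changes neither Q nor K — no shift from this change.
Only the nonzero effect(s) matter; the net shift is to the right.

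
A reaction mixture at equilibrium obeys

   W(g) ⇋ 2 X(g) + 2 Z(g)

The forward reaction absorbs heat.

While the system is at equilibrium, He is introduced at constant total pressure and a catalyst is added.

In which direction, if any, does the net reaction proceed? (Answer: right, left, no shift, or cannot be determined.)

right

Adding inert gas at constant total pressure expands the volume and lowers every reacting partial pressure. With Δn_gas = 4 − 1 = +3, Q moves away from K toward the side with fewer gas moles, so the system shifts toward the side with more gas moles — to the right.
A catalyst speeds both forward and reverse rates equally; it changes neither Q nor K — no shift from this change.
Only the nonzero effect(s) matter; the net shift is to the right.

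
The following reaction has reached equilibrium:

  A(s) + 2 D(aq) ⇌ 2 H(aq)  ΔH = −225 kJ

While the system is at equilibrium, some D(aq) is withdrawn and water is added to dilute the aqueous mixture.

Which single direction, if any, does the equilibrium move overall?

left

Removing D (aq), a reactant, drives the reaction to the left.
Dilution scales every aqueous concentration by the same factor. Δn_aq = 2 − 2 = 0, so Q is unchanged — no shift.
Only the nonzero effect(s) matter; the net shift is to the left.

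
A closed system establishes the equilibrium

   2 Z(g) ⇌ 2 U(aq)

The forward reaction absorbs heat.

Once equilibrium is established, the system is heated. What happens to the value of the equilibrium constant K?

increases

K depends on temperature via the van 't Hoff relation. The forward reaction is endothermic, so raising T increases K.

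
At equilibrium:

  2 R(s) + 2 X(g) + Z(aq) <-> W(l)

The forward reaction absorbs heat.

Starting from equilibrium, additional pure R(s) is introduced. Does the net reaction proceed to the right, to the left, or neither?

R is a pure solid; its activity is 1 regardless of amount, so Q is unaffected — no shift from this change.

no shift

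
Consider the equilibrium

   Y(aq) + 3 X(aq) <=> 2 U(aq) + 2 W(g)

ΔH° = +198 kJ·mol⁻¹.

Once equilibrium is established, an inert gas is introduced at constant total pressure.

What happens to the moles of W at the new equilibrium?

increases

Adding inert gas at constant total pressure expands the volume and lowers every reacting partial pressure. With Δn_gas = 2 − 0 = +2, Q moves away from K toward the side with fewer gas moles, so the system shifts toward the side with more gas moles — to the right.
The net shift is to the right. W is a product, so its amount increases.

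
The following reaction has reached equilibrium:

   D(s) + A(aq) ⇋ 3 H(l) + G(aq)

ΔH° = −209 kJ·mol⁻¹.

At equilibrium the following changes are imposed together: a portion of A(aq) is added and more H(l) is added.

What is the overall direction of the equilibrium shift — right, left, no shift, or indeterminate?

right

Adding A (aq), a reactant, drives the reaction to the right.
H is a pure liquid; its activity is 1 regardless of amount, so Q is unaffected — no shift from this change.
Only the nonzero effect(s) matter; the net shift is to the right.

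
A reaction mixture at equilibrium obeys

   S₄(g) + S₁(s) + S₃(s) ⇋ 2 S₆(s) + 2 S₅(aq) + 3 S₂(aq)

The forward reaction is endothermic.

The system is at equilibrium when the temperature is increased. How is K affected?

K depends on temperature via the van 't Hoff relation. The forward reaction is endothermic, so raising T increases K.

increases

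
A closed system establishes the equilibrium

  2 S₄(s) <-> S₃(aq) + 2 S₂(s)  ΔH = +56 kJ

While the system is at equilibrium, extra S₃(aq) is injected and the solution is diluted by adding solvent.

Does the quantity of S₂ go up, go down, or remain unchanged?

Adding S₃ (aq), a product, drives the reaction to the left.
Dilution lowers every aqueous concentration by the same factor. Δn_aq = 1 − 0 = +1, so the system shifts toward the side with more dissolved moles — to the right.
The two effects oppose each other, so the net shift — and hence the change in S₂ — cannot be determined from the given information.

cannot be determined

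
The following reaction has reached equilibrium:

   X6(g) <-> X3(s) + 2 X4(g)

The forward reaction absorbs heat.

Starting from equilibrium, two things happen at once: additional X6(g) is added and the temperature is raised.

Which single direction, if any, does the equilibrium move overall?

Adding X6 (g), a reactant, drives the reaction to the right.
The forward reaction is endothermic. Raising T favours the endothermic direction — shift to the right.
All effects act in the same direction — net shift to the right.

right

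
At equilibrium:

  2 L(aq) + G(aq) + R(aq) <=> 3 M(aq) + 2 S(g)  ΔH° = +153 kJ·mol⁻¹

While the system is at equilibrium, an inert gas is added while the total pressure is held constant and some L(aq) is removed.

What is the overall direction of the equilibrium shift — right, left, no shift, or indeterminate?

Adding inert gas at constant total pressure expands the volume and lowers every reacting partial pressure. With Δn_gas = 2 − 0 = +2, Q moves away from K toward the side with fewer gas moles, so the system shifts toward the side with more gas moles — to the right.
Removing L (aq), a reactant, drives the reaction to the left.
The individual effects push in opposite directions; without quantitative information the net direction cannot be determined.

cannot be determined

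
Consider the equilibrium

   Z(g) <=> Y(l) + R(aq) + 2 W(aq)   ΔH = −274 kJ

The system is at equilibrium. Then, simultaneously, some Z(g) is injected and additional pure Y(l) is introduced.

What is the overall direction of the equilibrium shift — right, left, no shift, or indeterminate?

Adding Z (g), a reactant, drives the reaction to the right.
Y is a pure liquid; its activity is 1 regardless of amount, so Q is unaffected — no shift from this change.
Only the nonzero effect(s) matter; the net shift is to the right.

right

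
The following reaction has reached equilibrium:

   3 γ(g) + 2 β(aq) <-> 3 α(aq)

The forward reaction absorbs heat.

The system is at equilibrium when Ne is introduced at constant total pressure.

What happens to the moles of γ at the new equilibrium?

increases

Adding inert gas at constant total pressure expands the volume and lowers every reacting partial pressure. With Δn_gas = 0 − 3 = -3, Q moves away from K toward the side with fewer gas moles, so the system shifts toward the side with more gas moles — to the left.
The net shift is to the left. γ is a reactant, so its amount increases.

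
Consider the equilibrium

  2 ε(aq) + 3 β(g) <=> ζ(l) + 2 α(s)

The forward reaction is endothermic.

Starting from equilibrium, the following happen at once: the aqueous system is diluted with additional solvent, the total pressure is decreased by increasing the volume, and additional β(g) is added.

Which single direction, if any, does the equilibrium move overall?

cannot be determined

Dilution lowers every aqueous concentration by the same factor. Δn_aq = 0 − 2 = -2, so the system shifts toward the side with more dissolved moles — to the left.
Gas moles: reactants 3, products 0 (Δn_gas = -3). Expansion shifts the system toward the side with more moles of gas — to the left.
Adding β (g), a reactant, drives the reaction to the right.
The individual effects push in opposite directions; without quantitative information the net direction cannot be determined.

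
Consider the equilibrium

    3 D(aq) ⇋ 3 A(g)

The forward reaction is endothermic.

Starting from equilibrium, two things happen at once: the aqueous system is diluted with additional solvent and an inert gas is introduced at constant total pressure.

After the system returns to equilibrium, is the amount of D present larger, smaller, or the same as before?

cannot be determined

Dilution lowers every aqueous concentration by the same factor. Δn_aq = 0 − 3 = -3, so the system shifts toward the side with more dissolved moles — to the left.
Adding inert gas at constant total pressure expands the volume and lowers every reacting partial pressure. With Δn_gas = 3 − 0 = +3, Q moves away from K toward the side with fewer gas moles, so the system shifts toward the side with more gas moles — to the right.
The two effects oppose each other, so the net shift — and hence the change in D — cannot be determined from the given information.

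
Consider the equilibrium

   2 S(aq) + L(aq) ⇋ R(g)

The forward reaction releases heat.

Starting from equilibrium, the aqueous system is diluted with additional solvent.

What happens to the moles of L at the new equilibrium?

Dilution lowers every aqueous concentration by the same factor. Δn_aq = 0 − 3 = -3, so the system shifts toward the side with more dissolved moles — to the left.
The net shift is to the left. L is a reactant, so its amount increases.

increases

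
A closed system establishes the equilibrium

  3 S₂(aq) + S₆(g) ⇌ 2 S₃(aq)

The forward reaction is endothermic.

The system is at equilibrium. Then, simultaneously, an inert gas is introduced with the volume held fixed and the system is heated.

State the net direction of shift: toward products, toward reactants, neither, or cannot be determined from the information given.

At constant volume, adding an inert gas leaves every reacting species' partial pressure unchanged, so Q is unchanged — no shift from this change.
The forward reaction is endothermic. Raising T favours the endothermic direction — shift to the right.
Only the nonzero effect(s) matter; the net shift is to the right.

right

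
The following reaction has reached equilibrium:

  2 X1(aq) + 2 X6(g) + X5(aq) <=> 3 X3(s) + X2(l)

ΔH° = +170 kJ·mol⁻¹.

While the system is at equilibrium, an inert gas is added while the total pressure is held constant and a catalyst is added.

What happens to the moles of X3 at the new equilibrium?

decreases

Adding inert gas at constant total pressure expands the volume and lowers every reacting partial pressure. With Δn_gas = 0 − 2 = -2, Q moves away from K toward the side with fewer gas moles, so the system shifts toward the side with more gas moles — to the left.
A catalyst speeds both forward and reverse rates equally; it changes neither Q nor K — no shift from this change.
The net shift is to the left. X3 is a product, so its amount decreases.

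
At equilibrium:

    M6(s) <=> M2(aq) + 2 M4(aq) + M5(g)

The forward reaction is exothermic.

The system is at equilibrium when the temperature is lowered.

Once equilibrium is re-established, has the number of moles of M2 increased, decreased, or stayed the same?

increases

The forward reaction is exothermic. Lowering T favours the exothermic direction — shift to the right.
The net shift is to the right. M2 is a product, so its amount increases.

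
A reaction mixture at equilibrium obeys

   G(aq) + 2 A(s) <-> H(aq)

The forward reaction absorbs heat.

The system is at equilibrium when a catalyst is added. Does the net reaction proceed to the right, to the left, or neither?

A catalyst speeds both forward and reverse rates equally; it changes neither Q nor K — no shift from this change.

no shift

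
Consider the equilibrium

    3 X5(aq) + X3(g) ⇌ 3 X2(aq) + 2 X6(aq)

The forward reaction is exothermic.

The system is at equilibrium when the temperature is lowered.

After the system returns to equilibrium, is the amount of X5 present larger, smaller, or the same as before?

decreases

The forward reaction is exothermic. Lowering T favours the exothermic direction — shift to the right.
The net shift is to the right. X5 is a reactant, so its amount decreases.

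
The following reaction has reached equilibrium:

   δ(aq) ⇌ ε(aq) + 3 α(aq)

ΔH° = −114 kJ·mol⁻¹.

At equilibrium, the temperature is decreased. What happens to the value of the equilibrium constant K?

K depends on temperature via the van 't Hoff relation. The forward reaction is exothermic, so lowering T increases K.

increases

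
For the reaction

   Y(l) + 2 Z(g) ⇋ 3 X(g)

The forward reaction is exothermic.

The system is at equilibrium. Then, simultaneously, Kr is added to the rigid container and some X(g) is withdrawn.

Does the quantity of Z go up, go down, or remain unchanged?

At constant volume, adding an inert gas leaves every reacting species' partial pressure unchanged, so Q is unchanged — no shift from this change.
Removing X (g), a product, drives the reaction to the right.
The net shift is to the right. Z is a reactant, so its amount decreases.

decreases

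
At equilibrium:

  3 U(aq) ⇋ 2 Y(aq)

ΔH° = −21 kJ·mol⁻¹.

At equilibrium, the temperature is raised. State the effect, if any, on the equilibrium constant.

K depends on temperature via the van 't Hoff relation. The forward reaction is exothermic, so raising T decreases K.

decreases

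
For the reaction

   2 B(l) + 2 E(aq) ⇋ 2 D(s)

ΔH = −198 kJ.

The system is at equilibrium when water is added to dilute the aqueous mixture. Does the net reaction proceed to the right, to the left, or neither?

left

Dilution lowers every aqueous concentration by the same factor. Δn_aq = 0 − 2 = -2, so the system shifts toward the side with more dissolved moles — to the left.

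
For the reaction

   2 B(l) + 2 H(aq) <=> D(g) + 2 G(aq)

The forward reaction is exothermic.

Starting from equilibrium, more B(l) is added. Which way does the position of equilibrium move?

B is a pure liquid; its activity is 1 regardless of amount, so Q is unaffected — no shift from this change.

no shift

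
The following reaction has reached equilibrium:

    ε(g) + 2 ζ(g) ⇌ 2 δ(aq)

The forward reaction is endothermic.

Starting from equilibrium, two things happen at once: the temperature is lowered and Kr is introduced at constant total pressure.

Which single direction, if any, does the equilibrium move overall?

left

The forward reaction is endothermic. Lowering T favours the exothermic direction — shift to the left.
Adding inert gas at constant total pressure expands the volume and lowers every reacting partial pressure. With Δn_gas = 0 − 3 = -3, Q moves away from K toward the side with fewer gas moles, so the system shifts toward the side with more gas moles — to the left.
All effects act in the same direction — net shift to the left.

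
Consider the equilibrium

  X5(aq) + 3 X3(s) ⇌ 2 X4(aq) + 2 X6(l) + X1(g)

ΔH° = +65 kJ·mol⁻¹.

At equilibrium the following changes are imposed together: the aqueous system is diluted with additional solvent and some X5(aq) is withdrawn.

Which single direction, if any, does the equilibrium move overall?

Dilution lowers every aqueous concentration by the same factor. Δn_aq = 2 − 1 = +1, so the system shifts toward the side with more dissolved moles — to the right.
Removing X5 (aq), a reactant, drives the reaction to the left.
The individual effects push in opposite directions; without quantitative information the net direction cannot be determined.

cannot be determined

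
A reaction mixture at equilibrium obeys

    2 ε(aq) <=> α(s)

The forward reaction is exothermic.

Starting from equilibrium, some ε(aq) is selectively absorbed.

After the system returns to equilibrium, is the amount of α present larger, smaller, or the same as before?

decreases

Removing ε (aq), a reactant, drives the reaction to the left.
The net shift is to the left. α is a product, so its amount decreases.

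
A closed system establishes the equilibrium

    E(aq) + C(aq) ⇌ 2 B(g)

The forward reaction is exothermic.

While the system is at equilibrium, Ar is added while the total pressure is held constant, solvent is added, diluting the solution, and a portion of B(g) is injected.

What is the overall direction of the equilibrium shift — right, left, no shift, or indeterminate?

Adding inert gas at constant total pressure expands the volume and lowers every reacting partial pressure. With Δn_gas = 2 − 0 = +2, Q moves away from K toward the side with fewer gas moles, so the system shifts toward the side with more gas moles — to the right.
Dilution lowers every aqueous concentration by the same factor. Δn_aq = 0 − 2 = -2, so the system shifts toward the side with more dissolved moles — to the left.
Adding B (g), a product, drives the reaction to the left.
The individual effects push in opposite directions; without quantitative information the net direction cannot be determined.

cannot be determined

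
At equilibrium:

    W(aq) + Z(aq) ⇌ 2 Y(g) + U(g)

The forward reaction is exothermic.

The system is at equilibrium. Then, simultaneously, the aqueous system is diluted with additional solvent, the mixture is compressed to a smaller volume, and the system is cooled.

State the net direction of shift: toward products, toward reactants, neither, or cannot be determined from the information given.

cannot be determined

Dilution lowers every aqueous concentration by the same factor. Δn_aq = 0 − 2 = -2, so the system shifts toward the side with more dissolved moles — to the left.
Gas moles: reactants 0, products 3 (Δn_gas = +3). Compression shifts the system toward the side with fewer moles of gas — to the left.
The forward reaction is exothermic. Lowering T favours the exothermic direction — shift to the right.
The individual effects push in opposite directions; without quantitative information the net direction cannot be determined.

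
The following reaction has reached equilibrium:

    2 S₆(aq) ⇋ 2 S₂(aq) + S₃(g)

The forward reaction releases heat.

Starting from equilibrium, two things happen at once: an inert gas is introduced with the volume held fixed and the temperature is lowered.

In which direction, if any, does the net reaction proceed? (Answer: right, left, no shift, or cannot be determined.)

right

At constant volume, adding an inert gas leaves every reacting species' partial pressure unchanged, so Q is unchanged — no shift from this change.
The forward reaction is exothermic. Lowering T favours the exothermic direction — shift to the right.
Only the nonzero effect(s) matter; the net shift is to the right.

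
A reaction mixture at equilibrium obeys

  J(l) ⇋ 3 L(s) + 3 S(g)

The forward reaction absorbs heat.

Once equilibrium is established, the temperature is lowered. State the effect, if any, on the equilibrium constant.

K depends on temperature via the van 't Hoff relation. The forward reaction is endothermic, so lowering T decreases K.

decreases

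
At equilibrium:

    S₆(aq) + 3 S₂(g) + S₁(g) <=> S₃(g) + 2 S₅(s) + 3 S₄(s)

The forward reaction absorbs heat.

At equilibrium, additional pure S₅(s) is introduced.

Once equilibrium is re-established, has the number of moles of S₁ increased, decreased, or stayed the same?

unchanged

S₅ is a pure solid; its activity is 1 regardless of amount, so Q is unaffected — no shift from this change.
No net shift occurs, so the amount of S₁ is unchanged.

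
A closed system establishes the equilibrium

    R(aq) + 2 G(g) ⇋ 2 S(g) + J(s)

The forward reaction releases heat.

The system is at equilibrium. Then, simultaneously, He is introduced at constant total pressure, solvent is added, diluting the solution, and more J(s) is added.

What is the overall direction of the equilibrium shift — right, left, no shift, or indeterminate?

left

Adding inert gas at constant total pressure expands the volume, scaling every reacting partial pressure by the same factor. Δn_gas = 2 − 2 = 0, so Q is unchanged — no shift.
Dilution lowers every aqueous concentration by the same factor. Δn_aq = 0 − 1 = -1, so the system shifts toward the side with more dissolved moles — to the left.
J is a pure solid; its activity is 1 regardless of amount, so Q is unaffected — no shift from this change.
Only the nonzero effect(s) matter; the net shift is to the left.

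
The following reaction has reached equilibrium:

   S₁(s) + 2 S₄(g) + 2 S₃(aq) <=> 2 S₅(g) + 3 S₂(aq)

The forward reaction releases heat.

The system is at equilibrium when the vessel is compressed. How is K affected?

The equilibrium constant depends only on temperature. This perturbation changes neither the position of equilibrium nor K.

unchanged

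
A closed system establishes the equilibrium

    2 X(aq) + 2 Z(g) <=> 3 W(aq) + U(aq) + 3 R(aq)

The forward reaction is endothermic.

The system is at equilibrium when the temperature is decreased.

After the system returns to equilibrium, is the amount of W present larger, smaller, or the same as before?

The forward reaction is endothermic. Lowering T favours the exothermic direction — shift to the left.
The net shift is to the left. W is a product, so its amount decreases.

decreases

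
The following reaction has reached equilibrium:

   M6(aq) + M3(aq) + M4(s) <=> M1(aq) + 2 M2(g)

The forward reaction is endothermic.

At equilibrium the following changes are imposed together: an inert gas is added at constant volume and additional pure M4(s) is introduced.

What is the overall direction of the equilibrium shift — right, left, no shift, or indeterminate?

At constant volume, adding an inert gas leaves every reacting species' partial pressure unchanged, so Q is unchanged — no shift from this change.
M4 is a pure solid; its activity is 1 regardless of amount, so Q is unaffected — no shift from this change.
None of the changes alters Q relative to K, so there is no net shift.

no shift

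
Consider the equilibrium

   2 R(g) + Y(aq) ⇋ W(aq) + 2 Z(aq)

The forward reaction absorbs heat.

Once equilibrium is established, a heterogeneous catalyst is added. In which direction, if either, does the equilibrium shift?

A catalyst speeds both forward and reverse rates equally; it changes neither Q nor K — no shift from this change.

no shift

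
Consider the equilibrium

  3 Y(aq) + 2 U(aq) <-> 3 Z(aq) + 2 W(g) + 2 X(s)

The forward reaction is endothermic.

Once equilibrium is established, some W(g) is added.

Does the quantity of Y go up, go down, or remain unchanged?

increases

Adding W (g), a product, drives the reaction to the left.
The net shift is to the left. Y is a reactant, so its amount increases.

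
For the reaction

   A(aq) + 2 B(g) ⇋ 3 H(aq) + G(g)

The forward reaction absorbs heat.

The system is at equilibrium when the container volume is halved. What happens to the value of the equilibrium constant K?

unchanged

The equilibrium constant depends only on temperature. This perturbation may move the position of equilibrium, but since T is unchanged, K itself is unchanged.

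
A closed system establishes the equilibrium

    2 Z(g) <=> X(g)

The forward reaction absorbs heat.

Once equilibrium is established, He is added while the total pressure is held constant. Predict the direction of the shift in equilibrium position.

Adding inert gas at constant total pressure expands the volume and lowers every reacting partial pressure. With Δn_gas = 1 − 2 = -1, Q moves away from K toward the side with fewer gas moles, so the system shifts toward the side with more gas moles — to the left.

left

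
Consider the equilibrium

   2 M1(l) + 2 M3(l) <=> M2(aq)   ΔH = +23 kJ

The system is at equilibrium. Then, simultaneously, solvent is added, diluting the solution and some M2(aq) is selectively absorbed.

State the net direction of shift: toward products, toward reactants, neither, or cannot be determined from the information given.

Dilution lowers every aqueous concentration by the same factor. Δn_aq = 1 − 0 = +1, so the system shifts toward the side with more dissolved moles — to the right.
Removing M2 (aq), a product, drives the reaction to the right.
All effects act in the same direction — net shift to the right.

right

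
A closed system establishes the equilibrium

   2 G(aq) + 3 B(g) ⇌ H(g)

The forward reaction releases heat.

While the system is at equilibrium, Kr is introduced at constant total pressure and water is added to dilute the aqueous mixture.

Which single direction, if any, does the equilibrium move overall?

left

Adding inert gas at constant total pressure expands the volume and lowers every reacting partial pressure. With Δn_gas = 1 − 3 = -2, Q moves away from K toward the side with fewer gas moles, so the system shifts toward the side with more gas moles — to the left.
Dilution lowers every aqueous concentration by the same factor. Δn_aq = 0 − 2 = -2, so the system shifts toward the side with more dissolved moles — to the left.
All effects act in the same direction — net shift to the left.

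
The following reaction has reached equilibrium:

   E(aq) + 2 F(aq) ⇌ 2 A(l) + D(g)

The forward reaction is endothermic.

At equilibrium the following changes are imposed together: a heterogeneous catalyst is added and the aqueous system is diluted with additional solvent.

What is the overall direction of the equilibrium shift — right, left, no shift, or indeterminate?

A catalyst speeds both forward and reverse rates equally; it changes neither Q nor K — no shift from this change.
Dilution lowers every aqueous concentration by the same factor. Δn_aq = 0 − 3 = -3, so the system shifts toward the side with more dissolved moles — to the left.
Only the nonzero effect(s) matter; the net shift is to the left.

left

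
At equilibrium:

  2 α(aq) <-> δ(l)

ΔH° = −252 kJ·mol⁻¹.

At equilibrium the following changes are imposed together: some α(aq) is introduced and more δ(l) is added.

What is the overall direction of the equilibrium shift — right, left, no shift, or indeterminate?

Adding α (aq), a reactant, drives the reaction to the right.
δ is a pure liquid; its activity is 1 regardless of amount, so Q is unaffected — no shift from this change.
Only the nonzero effect(s) matter; the net shift is to the right.

right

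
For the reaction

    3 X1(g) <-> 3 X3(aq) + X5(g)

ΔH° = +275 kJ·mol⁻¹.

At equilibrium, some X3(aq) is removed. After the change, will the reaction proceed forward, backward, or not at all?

Removing X3 (aq), a product, drives the reaction to the right.

right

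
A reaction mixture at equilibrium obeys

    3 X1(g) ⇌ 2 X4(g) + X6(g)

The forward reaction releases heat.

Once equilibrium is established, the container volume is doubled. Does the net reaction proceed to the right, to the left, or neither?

no shift

Gas moles: reactants 3, products 3. Δn_gas = 0, so a volume change leaves Q equal to K — no shift from this change.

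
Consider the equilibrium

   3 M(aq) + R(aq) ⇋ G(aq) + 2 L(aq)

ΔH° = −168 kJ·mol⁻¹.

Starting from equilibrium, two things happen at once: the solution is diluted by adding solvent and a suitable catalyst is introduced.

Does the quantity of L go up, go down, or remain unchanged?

decreases

Dilution lowers every aqueous concentration by the same factor. Δn_aq = 3 − 4 = -1, so the system shifts toward the side with more dissolved moles — to the left.
A catalyst speeds both forward and reverse rates equally; it changes neither Q nor K — no shift from this change.
The net shift is to the left. L is a product, so its amount decreases.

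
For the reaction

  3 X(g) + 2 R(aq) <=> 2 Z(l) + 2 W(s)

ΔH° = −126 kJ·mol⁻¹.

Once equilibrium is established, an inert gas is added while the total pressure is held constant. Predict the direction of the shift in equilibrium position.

Adding inert gas at constant total pressure expands the volume and lowers every reacting partial pressure. With Δn_gas = 0 − 3 = -3, Q moves away from K toward the side with fewer gas moles, so the system shifts toward the side with more gas moles — to the left.

left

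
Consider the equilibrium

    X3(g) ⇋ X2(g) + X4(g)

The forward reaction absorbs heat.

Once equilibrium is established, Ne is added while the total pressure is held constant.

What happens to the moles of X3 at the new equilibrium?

decreases

Adding inert gas at constant total pressure expands the volume and lowers every reacting partial pressure. With Δn_gas = 2 − 1 = +1, Q moves away from K toward the side with fewer gas moles, so the system shifts toward the side with more gas moles — to the right.
The net shift is to the right. X3 is a reactant, so its amount decreases.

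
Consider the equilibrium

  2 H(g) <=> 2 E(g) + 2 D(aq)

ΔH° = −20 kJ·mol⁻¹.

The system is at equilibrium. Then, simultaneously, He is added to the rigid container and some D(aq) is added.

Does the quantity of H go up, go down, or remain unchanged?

increases

At constant volume, adding an inert gas leaves every reacting species' partial pressure unchanged, so Q is unchanged — no shift from this change.
Adding D (aq), a product, drives the reaction to the left.
The net shift is to the left. H is a reactant, so its amount increases.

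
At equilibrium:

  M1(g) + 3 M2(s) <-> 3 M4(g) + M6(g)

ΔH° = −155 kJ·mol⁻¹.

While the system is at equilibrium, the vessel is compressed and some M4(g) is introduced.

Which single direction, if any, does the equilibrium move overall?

left

Gas moles: reactants 1, products 4 (Δn_gas = +3). Compression shifts the system toward the side with fewer moles of gas — to the left.
Adding M4 (g), a product, drives the reaction to the left.
All effects act in the same direction — net shift to the left.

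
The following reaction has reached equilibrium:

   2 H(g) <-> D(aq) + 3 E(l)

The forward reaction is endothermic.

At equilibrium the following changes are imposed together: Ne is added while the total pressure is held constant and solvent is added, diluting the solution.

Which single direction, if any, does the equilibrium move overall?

cannot be determined

Adding inert gas at constant total pressure expands the volume and lowers every reacting partial pressure. With Δn_gas = 0 − 2 = -2, Q moves away from K toward the side with fewer gas moles, so the system shifts toward the side with more gas moles — to the left.
Dilution lowers every aqueous concentration by the same factor. Δn_aq = 1 − 0 = +1, so the system shifts toward the side with more dissolved moles — to the right.
The individual effects push in opposite directions; without quantitative information the net direction cannot be determined.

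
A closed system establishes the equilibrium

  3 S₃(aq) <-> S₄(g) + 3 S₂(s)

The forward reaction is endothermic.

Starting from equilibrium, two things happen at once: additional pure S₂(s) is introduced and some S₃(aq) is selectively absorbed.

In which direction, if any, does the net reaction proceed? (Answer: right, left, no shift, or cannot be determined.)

S₂ is a pure solid; its activity is 1 regardless of amount, so Q is unaffected — no shift from this change.
Removing S₃ (aq), a reactant, drives the reaction to the left.
Only the nonzero effect(s) matter; the net shift is to the left.

left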